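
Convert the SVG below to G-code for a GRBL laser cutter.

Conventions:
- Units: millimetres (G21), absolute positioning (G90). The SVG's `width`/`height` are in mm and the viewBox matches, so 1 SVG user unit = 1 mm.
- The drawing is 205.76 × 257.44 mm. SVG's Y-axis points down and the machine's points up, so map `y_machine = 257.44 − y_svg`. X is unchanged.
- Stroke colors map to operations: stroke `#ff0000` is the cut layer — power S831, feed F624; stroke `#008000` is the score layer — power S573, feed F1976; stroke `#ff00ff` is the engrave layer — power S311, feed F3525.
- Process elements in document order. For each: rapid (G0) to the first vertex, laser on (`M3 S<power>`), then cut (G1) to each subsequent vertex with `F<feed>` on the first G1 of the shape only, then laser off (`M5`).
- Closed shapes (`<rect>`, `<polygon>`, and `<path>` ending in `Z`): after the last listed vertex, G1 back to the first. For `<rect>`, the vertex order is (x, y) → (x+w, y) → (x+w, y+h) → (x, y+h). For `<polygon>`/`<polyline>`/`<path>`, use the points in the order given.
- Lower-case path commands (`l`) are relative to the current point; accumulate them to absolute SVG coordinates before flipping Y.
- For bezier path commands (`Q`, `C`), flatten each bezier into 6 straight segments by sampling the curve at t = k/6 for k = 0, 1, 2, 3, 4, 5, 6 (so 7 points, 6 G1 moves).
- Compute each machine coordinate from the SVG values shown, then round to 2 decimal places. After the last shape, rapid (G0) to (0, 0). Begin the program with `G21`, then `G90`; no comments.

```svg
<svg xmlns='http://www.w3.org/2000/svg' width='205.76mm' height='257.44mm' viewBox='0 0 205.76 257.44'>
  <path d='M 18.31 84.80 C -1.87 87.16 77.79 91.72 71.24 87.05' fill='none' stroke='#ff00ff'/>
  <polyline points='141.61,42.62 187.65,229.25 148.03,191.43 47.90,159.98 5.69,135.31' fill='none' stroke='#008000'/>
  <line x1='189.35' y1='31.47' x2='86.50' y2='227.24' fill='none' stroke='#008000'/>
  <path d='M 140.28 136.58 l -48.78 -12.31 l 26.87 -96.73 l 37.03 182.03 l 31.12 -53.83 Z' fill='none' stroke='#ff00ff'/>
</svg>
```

G21
G90
G0 X18.31 Y172.64
M3 S311
G1 X15.68 Y171.33 F3525
G1 X24.52 Y169.97
G1 X39.66 Y168.88
G1 X55.94 Y168.37
G1 X68.19 Y168.77
G1 X71.24 Y170.39
M5
G0 X141.61 Y214.82
M3 S573
G1 X187.65 Y28.19 F1976
G1 X148.03 Y66.01
G1 X47.90 Y97.46
G1 X5.69 Y122.13
M5
G0 X189.35 Y225.97
M3 S573
G1 X86.50 Y30.20 F1976
M5
G0 X140.28 Y120.86
M3 S311
G1 X91.50 Y133.17 F3525
G1 X118.37 Y229.90
G1 X155.40 Y47.87
G1 X186.52 Y101.70
G1 X140.28 Y120.86
M5
G0 X0.00 Y0.00

Since the viewBox matches the mm dimensions, user units are millimetres directly. The only transform is the Y-flip y_m = 257.44 − y_svg.

Shape 1 is a cubic bezier drawn with `<path>`. Its stroke #ff00ff means engrave at S311, F3525. After flipping Y the toolpath is (18.31,172.64) → (15.68,171.33) → (24.52,169.97) → (39.66,168.88) → (55.94,168.37) → (68.19,168.77) → (71.24,170.39).

Shape 2 is a open polyline drawn with `<polyline>`. Its stroke #008000 means score at S573, F1976. After flipping Y the toolpath is (141.61,214.82) → (187.65,28.19) → (148.03,66.01) → (47.90,97.46) → (5.69,122.13).

Shape 3 is a line segment drawn with `<line>`. Its stroke #008000 means score at S573, F1976. After flipping Y the toolpath is (189.35,225.97) → (86.50,30.20).

Shape 4 is a closed polygon drawn with `<path>`. Its stroke #ff00ff means engrave at S311, F3525. After flipping Y the toolpath is (140.28,120.86) → (91.50,133.17) → (118.37,229.90) → (155.40,47.87) → (186.52,101.70) → (140.28,120.86), returning to the start.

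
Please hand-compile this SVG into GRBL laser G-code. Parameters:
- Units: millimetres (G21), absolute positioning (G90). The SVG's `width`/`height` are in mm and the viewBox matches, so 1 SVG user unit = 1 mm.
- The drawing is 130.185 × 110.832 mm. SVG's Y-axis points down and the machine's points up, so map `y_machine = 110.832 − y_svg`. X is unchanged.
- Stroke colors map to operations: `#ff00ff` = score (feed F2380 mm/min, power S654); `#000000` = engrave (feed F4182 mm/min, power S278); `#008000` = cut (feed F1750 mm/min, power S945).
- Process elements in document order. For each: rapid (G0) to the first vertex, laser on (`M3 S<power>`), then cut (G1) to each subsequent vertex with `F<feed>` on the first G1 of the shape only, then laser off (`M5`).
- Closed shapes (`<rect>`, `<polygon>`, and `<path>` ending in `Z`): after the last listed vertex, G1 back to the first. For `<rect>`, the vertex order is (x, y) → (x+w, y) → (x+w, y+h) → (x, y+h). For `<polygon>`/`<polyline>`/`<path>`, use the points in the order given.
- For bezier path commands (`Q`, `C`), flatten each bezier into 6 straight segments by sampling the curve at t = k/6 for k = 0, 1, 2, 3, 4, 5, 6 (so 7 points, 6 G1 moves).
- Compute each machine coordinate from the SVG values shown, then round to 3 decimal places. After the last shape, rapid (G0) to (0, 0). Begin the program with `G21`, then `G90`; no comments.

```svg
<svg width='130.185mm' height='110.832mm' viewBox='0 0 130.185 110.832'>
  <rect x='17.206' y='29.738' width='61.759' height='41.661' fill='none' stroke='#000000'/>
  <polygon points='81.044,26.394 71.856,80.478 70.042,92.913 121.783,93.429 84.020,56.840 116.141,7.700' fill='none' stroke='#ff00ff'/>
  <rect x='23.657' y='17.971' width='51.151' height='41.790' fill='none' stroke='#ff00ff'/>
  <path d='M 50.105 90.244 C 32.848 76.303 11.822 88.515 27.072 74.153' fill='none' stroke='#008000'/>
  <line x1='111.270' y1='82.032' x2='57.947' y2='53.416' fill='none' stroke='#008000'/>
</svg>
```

G21
G90
G0 X17.206 Y81.094
M3 S278
G1 X78.965 Y81.094 F4182
G1 X78.965 Y39.433
G1 X17.206 Y39.433
G1 X17.206 Y81.094
M5
G0 X81.044 Y84.438
M3 S654
G1 X71.856 Y30.354 F2380
G1 X70.042 Y17.919
G1 X121.783 Y17.403
G1 X84.020 Y53.992
G1 X116.141 Y103.132
G1 X81.044 Y84.438
M5
G0 X23.657 Y92.861
M3 S654
G1 X74.808 Y92.861 F2380
G1 X74.808 Y51.071
G1 X23.657 Y51.071
G1 X23.657 Y92.861
M5
G0 X50.105 Y20.588
M3 S945
G1 X41.348 Y25.623 F1750
G1 X33.075 Y27.764
G1 X26.398 Y28.476
G1 X22.431 Y29.222
G1 X22.285 Y31.468
G1 X27.072 Y36.679
M5
G0 X111.270 Y28.800
M3 S945
G1 X57.947 Y57.416 F1750
M5
G0 X0.000 Y0.000

1 u = 1 mm; y_m = 110.832 − y.

[1] `<rect>` rectangle, #000000→engrave S278 F4182: (17.206,81.094) → (78.965,81.094) → (78.965,39.433) → (17.206,39.433) → (17.206,81.094) (closed)

[2] `<polygon>` closed polygon, #ff00ff→score S654 F2380: (81.044,84.438) → (71.856,30.354) → (70.042,17.919) → (121.783,17.403) → (84.020,53.992) → (116.141,103.132) → (81.044,84.438) (closed)

[3] `<rect>` rectangle, #ff00ff→score S654 F2380: (23.657,92.861) → (74.808,92.861) → (74.808,51.071) → (23.657,51.071) → (23.657,92.861) (closed)

[4] `<path>` cubic bezier, #008000→cut S945 F1750: (50.105,20.588) → (41.348,25.623) → (33.075,27.764) → (26.398,28.476) → (22.431,29.222) → (22.285,31.468) → (27.072,36.679)

[5] `<line>` line segment, #008000→cut S945 F1750: (111.270,28.800) → (57.947,57.416)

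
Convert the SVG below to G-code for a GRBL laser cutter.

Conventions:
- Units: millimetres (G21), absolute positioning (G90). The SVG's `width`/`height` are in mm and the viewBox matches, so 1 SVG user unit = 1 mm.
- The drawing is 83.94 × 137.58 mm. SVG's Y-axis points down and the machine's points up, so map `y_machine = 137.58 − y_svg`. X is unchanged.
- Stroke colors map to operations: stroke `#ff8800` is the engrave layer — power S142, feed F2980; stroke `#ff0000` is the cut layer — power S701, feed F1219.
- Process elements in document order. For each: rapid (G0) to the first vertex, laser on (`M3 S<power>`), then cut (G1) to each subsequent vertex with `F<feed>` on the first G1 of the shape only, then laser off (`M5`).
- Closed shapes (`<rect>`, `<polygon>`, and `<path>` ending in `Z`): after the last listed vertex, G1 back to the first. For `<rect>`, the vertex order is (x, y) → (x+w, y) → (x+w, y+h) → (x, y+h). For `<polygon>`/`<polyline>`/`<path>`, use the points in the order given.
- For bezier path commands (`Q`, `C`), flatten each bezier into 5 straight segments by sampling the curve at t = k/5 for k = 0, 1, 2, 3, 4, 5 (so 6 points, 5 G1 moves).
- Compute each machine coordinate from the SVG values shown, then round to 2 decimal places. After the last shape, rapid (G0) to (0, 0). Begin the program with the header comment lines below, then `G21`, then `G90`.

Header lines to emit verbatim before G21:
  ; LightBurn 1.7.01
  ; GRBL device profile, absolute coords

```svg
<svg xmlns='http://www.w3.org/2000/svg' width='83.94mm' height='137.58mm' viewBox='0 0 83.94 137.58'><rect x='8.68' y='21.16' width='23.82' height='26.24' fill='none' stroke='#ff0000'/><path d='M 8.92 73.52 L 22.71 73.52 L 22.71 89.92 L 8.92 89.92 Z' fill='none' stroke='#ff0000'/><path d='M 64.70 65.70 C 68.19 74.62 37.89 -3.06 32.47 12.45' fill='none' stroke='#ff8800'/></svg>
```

Since the viewBox matches the mm dimensions, user units are millimetres directly. The only transform is the Y-flip y_m = 137.58 − y_svg.

Shape 1 is a rectangle drawn with `<rect>`. Its stroke #ff0000 means cut at S701, F1219. After flipping Y the toolpath is (8.68,116.42) → (32.50,116.42) → (32.50,90.18) → (8.68,90.18) → (8.68,116.42), returning to the start.

Shape 2 is a rectangle drawn with `<path>`. Its stroke #ff0000 means cut at S701, F1219. After flipping Y the toolpath is (8.92,64.06) → (22.71,64.06) → (22.71,47.66) → (8.92,47.66) → (8.92,64.06), returning to the start.

Shape 3 is a cubic bezier drawn with `<path>`. Its stroke #ff8800 means engrave at S142, F2980. After flipping Y the toolpath is (64.70,71.88) → (63.21,75.48) → (56.42,91.24) → (47.16,110.52) → (38.24,124.69) → (32.47,125.13).

; LightBurn 1.7.01
; GRBL device profile, absolute coords
G21
G90
G0 X8.68 Y116.42
M3 S701
G1 X32.50 Y116.42 F1219
G1 X32.50 Y90.18
G1 X8.68 Y90.18
G1 X8.68 Y116.42
M5
G0 X8.92 Y64.06
M3 S701
G1 X22.71 Y64.06 F1219
G1 X22.71 Y47.66
G1 X8.92 Y47.66
G1 X8.92 Y64.06
M5
G0 X64.70 Y71.88
M3 S142
G1 X63.21 Y75.48 F2980
G1 X56.42 Y91.24
G1 X47.16 Y110.52
G1 X38.24 Y124.69
G1 X32.47 Y125.13
M5
G0 X0.00 Y0.00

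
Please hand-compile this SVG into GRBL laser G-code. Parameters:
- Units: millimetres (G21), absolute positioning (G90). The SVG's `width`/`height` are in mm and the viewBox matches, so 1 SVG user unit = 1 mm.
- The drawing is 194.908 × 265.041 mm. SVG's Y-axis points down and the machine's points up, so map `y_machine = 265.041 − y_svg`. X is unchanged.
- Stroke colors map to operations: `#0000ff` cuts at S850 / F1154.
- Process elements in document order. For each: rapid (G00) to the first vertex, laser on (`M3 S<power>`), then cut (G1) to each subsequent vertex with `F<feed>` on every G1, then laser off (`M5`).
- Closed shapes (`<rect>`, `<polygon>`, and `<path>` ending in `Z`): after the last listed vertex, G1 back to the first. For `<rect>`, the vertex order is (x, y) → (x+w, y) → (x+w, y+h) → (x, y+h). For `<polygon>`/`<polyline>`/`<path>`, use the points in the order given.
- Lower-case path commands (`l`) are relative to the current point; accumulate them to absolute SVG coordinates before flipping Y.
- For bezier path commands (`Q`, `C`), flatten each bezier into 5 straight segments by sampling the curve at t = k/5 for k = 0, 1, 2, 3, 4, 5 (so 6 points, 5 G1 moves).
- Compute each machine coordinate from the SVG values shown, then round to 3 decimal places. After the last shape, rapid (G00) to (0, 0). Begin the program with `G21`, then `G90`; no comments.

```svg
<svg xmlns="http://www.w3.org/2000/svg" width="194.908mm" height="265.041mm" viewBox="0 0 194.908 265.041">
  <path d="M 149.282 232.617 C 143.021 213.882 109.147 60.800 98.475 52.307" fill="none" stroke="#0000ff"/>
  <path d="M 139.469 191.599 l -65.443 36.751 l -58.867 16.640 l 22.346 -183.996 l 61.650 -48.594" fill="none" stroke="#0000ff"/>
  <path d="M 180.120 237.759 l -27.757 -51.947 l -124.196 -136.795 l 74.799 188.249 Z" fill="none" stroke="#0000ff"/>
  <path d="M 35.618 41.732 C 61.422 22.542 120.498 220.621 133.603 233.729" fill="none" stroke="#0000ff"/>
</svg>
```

1 u = 1 mm; y_m = 265.041 − y.

[1] `<path>` cubic bezier, #0000ff→cut S850 F1154: (149.282,32.424) → (142.618,57.555) → (131.767,101.541) → (119.166,150.992) → (107.256,192.519) → (98.475,212.734)

[2] `<path>` open polyline, #0000ff→cut S850 F1154: (139.469,73.442) → (74.026,36.691) → (15.159,20.051) → (37.505,204.047) → (99.155,252.641)

[3] `<path>` closed polygon, #0000ff→cut S850 F1154: (180.120,27.282) → (152.363,79.229) → (28.167,216.024) → (102.966,27.775) → (180.120,27.282) (closed)

[4] `<path>` cubic bezier, #0000ff→cut S850 F1154: (35.618,223.309) → (54.459,211.969) → (77.482,167.791) → (100.882,110.084) → (120.857,58.155) → (133.603,31.312)

G21
G90
G00 X149.282 Y32.424
M3 S850
G1 X142.618 Y57.555 F1154
G1 X131.767 Y101.541 F1154
G1 X119.166 Y150.992 F1154
G1 X107.256 Y192.519 F1154
G1 X98.475 Y212.734 F1154
M5
G00 X139.469 Y73.442
M3 S850
G1 X74.026 Y36.691 F1154
G1 X15.159 Y20.051 F1154
G1 X37.505 Y204.047 F1154
G1 X99.155 Y252.641 F1154
M5
G00 X180.120 Y27.282
M3 S850
G1 X152.363 Y79.229 F1154
G1 X28.167 Y216.024 F1154
G1 X102.966 Y27.775 F1154
G1 X180.120 Y27.282 F1154
M5
G00 X35.618 Y223.309
M3 S850
G1 X54.459 Y211.969 F1154
G1 X77.482 Y167.791 F1154
G1 X100.882 Y110.084 F1154
G1 X120.857 Y58.155 F1154
G1 X133.603 Y31.312 F1154
M5
G00 X0.000 Y0.000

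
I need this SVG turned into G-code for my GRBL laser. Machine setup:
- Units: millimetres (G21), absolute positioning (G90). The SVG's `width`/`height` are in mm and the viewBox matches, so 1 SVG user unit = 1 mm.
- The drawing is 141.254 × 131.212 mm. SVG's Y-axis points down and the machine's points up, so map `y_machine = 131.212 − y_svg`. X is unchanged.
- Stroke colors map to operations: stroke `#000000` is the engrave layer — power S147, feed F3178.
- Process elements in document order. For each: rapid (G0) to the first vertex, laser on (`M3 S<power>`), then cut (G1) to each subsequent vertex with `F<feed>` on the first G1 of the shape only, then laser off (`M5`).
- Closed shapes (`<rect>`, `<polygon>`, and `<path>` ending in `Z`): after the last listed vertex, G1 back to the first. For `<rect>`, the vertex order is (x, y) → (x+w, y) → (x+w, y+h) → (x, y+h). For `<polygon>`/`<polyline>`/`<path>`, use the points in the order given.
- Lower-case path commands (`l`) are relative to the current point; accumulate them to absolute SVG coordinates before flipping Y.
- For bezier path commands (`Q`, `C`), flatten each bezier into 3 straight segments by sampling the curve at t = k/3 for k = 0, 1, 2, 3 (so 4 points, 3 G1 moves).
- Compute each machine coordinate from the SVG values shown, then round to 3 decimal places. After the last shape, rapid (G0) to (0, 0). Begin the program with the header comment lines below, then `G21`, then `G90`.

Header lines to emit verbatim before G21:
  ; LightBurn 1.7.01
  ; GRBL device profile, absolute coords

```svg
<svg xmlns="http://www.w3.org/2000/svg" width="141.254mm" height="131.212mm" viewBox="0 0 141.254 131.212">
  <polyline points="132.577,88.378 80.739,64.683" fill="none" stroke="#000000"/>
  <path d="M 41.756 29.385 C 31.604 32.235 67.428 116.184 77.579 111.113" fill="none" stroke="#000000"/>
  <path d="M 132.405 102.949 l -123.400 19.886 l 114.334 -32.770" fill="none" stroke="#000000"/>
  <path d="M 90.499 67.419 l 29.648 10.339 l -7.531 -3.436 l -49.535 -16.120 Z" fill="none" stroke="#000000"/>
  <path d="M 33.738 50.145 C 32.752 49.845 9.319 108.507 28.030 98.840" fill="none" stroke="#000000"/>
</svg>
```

; LightBurn 1.7.01
; GRBL device profile, absolute coords
G21
G90
G0 X132.577 Y42.834
M3 S147
G1 X80.739 Y66.529 F3178
M5
G0 X41.756 Y101.827
M3 S147
G1 X44.276 Y78.245 F3178
G1 X61.524 Y38.401
G1 X77.579 Y20.099
M5
G0 X132.405 Y28.263
M3 S147
G1 X9.005 Y8.377 F3178
G1 X123.339 Y41.147
M5
G0 X90.499 Y63.793
M3 S147
G1 X120.147 Y53.454 F3178
G1 X112.616 Y56.890
G1 X63.081 Y73.010
G1 X90.499 Y63.793
M5
G0 X33.738 Y81.067
M3 S147
G1 X27.662 Y66.427 F3178
G1 X20.975 Y40.767
G1 X28.030 Y32.372
M5
G0 X0.000 Y0.000

Since the viewBox matches the mm dimensions, user units are millimetres directly. The only transform is the Y-flip y_m = 131.212 − y_svg.

Shape 1 is a line segment drawn with `<polyline>`. Its stroke #000000 means engrave at S147, F3178. After flipping Y the toolpath is (132.577,42.834) → (80.739,66.529).

Shape 2 is a cubic bezier drawn with `<path>`. Its stroke #000000 means engrave at S147, F3178. After flipping Y the toolpath is (41.756,101.827) → (44.276,78.245) → (61.524,38.401) → (77.579,20.099).

Shape 3 is a open polyline drawn with `<path>`. Its stroke #000000 means engrave at S147, F3178. After flipping Y the toolpath is (132.405,28.263) → (9.005,8.377) → (123.339,41.147).

Shape 4 is a closed polygon drawn with `<path>`. Its stroke #000000 means engrave at S147, F3178. After flipping Y the toolpath is (90.499,63.793) → (120.147,53.454) → (112.616,56.890) → (63.081,73.010) → (90.499,63.793), returning to the start.

Shape 5 is a cubic bezier drawn with `<path>`. Its stroke #000000 means engrave at S147, F3178. After flipping Y the toolpath is (33.738,81.067) → (27.662,66.427) → (20.975,40.767) → (28.030,32.372).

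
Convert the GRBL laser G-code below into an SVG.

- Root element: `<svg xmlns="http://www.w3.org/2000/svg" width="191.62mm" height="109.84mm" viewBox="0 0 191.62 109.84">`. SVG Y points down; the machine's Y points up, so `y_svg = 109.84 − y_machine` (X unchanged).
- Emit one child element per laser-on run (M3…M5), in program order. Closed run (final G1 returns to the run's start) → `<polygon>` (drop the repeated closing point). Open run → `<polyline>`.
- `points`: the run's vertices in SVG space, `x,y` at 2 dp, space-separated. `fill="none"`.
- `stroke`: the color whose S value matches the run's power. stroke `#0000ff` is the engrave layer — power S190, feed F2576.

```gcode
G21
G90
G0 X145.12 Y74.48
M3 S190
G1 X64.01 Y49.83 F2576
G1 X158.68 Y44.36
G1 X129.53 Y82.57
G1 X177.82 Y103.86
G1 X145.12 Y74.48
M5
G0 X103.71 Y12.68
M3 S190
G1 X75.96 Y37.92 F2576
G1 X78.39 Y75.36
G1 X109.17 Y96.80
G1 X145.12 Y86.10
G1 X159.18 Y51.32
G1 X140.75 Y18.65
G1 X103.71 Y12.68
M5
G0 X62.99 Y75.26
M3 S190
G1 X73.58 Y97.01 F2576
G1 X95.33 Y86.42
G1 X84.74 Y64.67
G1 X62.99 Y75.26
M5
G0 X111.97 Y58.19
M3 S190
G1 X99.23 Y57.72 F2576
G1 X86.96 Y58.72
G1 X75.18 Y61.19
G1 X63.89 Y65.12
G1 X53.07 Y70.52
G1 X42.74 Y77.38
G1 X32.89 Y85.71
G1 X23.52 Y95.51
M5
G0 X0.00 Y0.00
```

y_svg = 109.84 − y_m. Every run uses S190, so all elements get stroke `#0000ff` (engrave).

[1] closed run; points: 145.12,35.36 64.01,60.01 158.68,65.48 129.53,27.27 177.82,5.98

[2] closed run; points: 103.71,97.16 75.96,71.92 78.39,34.48 109.17,13.04 145.12,23.74 159.18,58.52 140.75,91.19

[3] closed run; points: 62.99,34.58 73.58,12.83 95.33,23.42 84.74,45.17

[4] open run; points: 111.97,51.65 99.23,52.12 86.96,51.12 75.18,48.65 63.89,44.72 53.07,39.32 42.74,32.46 32.89,24.13 23.52,14.33

<svg xmlns="http://www.w3.org/2000/svg" width="191.62mm" height="109.84mm" viewBox="0 0 191.62 109.84">
  <polygon points="145.12,35.36 64.01,60.01 158.68,65.48 129.53,27.27 177.82,5.98" fill="none" stroke="#0000ff"/>
  <polygon points="103.71,97.16 75.96,71.92 78.39,34.48 109.17,13.04 145.12,23.74 159.18,58.52 140.75,91.19" fill="none" stroke="#0000ff"/>
  <polygon points="62.99,34.58 73.58,12.83 95.33,23.42 84.74,45.17" fill="none" stroke="#0000ff"/>
  <polyline points="111.97,51.65 99.23,52.12 86.96,51.12 75.18,48.65 63.89,44.72 53.07,39.32 42.74,32.46 32.89,24.13 23.52,14.33" fill="none" stroke="#0000ff"/>
</svg>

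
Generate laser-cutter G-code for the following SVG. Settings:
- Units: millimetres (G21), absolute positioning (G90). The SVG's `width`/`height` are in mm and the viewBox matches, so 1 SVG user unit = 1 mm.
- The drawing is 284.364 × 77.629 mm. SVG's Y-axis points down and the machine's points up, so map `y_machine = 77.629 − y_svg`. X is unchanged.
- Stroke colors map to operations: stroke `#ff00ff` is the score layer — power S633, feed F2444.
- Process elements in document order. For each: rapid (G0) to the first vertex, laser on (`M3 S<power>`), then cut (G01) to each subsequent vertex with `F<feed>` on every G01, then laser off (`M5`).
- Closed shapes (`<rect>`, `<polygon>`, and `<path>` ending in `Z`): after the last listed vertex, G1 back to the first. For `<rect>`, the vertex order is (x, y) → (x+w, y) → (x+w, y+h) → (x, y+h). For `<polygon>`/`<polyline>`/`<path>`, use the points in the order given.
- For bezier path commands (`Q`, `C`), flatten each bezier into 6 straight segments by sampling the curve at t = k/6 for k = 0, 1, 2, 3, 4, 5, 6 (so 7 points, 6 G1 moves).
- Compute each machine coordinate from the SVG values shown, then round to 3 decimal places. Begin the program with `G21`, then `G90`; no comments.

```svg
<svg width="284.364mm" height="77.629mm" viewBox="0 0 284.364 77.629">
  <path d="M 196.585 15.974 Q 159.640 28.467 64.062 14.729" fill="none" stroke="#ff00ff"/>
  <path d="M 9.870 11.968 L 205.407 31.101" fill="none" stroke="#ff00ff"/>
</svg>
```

G21
G90
G0 X196.585 Y61.655
M3 S633
G01 X182.641 Y58.219 F2444
G01 X165.440 Y56.241 F2444
G01 X144.982 Y55.720 F2444
G01 X121.266 Y56.656 F2444
G01 X94.293 Y59.049 F2444
G01 X64.062 Y62.900 F2444
M5
G0 X9.870 Y65.661
M3 S633
G01 X205.407 Y46.528 F2444
M5

1 u = 1 mm; y_m = 77.629 − y.

[1] `<path>` quadratic bezier, #ff00ff→score S633 F2444: (196.585,61.655) → (182.641,58.219) → (165.440,56.241) → (144.982,55.720) → (121.266,56.656) → (94.293,59.049) → (64.062,62.900)

[2] `<path>` line segment, #ff00ff→score S633 F2444: (9.870,65.661) → (205.407,46.528)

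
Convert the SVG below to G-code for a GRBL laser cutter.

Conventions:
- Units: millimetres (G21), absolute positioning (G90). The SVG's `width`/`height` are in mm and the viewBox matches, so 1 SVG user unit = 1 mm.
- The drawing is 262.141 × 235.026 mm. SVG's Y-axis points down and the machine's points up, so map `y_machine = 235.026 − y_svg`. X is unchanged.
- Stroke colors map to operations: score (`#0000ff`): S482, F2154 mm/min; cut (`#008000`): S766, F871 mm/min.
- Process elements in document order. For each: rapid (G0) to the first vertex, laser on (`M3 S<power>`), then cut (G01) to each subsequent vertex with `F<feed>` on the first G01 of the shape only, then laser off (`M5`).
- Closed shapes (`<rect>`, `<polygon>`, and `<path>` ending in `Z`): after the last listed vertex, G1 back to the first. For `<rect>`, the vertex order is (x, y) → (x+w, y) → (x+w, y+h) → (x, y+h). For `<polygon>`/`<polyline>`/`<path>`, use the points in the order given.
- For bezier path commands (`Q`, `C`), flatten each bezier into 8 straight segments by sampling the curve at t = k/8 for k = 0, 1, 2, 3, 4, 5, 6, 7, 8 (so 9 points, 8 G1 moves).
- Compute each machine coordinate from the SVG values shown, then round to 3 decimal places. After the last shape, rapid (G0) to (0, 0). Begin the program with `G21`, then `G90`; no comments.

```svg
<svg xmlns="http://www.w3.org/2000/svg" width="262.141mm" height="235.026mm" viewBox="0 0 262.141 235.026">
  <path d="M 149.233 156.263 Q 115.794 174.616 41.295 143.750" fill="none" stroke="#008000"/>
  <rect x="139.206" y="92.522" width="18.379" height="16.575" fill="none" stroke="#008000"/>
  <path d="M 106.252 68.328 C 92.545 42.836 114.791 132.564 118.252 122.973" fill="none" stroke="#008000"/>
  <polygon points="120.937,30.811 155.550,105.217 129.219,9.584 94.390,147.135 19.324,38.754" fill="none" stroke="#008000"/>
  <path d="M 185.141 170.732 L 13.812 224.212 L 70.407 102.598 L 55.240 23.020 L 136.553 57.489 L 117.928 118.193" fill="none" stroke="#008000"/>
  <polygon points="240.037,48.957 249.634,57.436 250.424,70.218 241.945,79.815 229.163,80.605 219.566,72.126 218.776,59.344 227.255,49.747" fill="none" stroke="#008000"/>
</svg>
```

G21
G90
G0 X149.233 Y78.763
M3 S766
G01 X140.232 Y74.944 F871
G01 X129.947 Y72.663
G01 X118.380 Y71.920
G01 X105.529 Y72.715
G01 X91.395 Y75.048
G01 X75.978 Y78.919
G01 X59.278 Y84.329
G01 X41.295 Y91.276
M5
G0 X139.206 Y142.504
M3 S766
G01 X157.585 Y142.504 F871
G01 X157.585 Y125.929
G01 X139.206 Y125.929
G01 X139.206 Y142.504
M5
G0 X106.252 Y166.698
M3 S766
G01 X102.690 Y171.276 F871
G01 X101.858 Y167.565
G01 X103.113 Y158.082
G01 X105.814 Y145.338
G01 X109.320 Y131.850
G01 X112.989 Y120.130
G01 X116.180 Y112.693
G01 X118.252 Y112.053
M5
G0 X120.937 Y204.215
M3 S766
G01 X155.550 Y129.809 F871
G01 X129.219 Y225.442
G01 X94.390 Y87.891
G01 X19.324 Y196.272
G01 X120.937 Y204.215
M5
G0 X185.141 Y64.294
M3 S766
G01 X13.812 Y10.814 F871
G01 X70.407 Y132.428
G01 X55.240 Y212.006
G01 X136.553 Y177.537
G01 X117.928 Y116.833
M5
G0 X240.037 Y186.069
M3 S766
G01 X249.634 Y177.590 F871
G01 X250.424 Y164.808
G01 X241.945 Y155.211
G01 X229.163 Y154.421
G01 X219.566 Y162.900
G01 X218.776 Y175.682
G01 X227.255 Y185.279
G01 X240.037 Y186.069
M5
G0 X0.000 Y0.000

viewBox `0 0 262.141 235.026` with mm width/height → 1 unit = 1 mm. Flip: y_m = 235.026 − y_svg.

**Shape 1** — `<path>` quadratic bezier, stroke `#008000` → cut (S766, F871). Control points (SVG): P0=(149.233,156.263), P1=(115.794,174.616), P2=(41.295,143.750); sampled at t=k/8. Machine vertices: (149.233,78.763) → (140.232,74.944) → (129.947,72.663) → (118.380,71.920) → (105.529,72.715) → (91.395,75.048) → (75.978,78.919) → (59.278,84.329) → (41.295,91.276). Open path.

**Shape 2** — `<rect>` rectangle, stroke `#008000` → cut (S766, F871). Machine vertices: (139.206,142.504) → (157.585,142.504) → (157.585,125.929) → (139.206,125.929) → (139.206,142.504). Closed: final G1 returns to the first vertex.

**Shape 3** — `<path>` cubic bezier, stroke `#008000` → cut (S766, F871). Control points (SVG): P0=(106.252,68.328), P1=(92.545,42.836), P2=(114.791,132.564), P3=(118.252,122.973); sampled at t=k/8. Machine vertices: (106.252,166.698) → (102.690,171.276) → (101.858,167.565) → (103.113,158.082) → (105.814,145.338) → (109.320,131.850) → (112.989,120.130) → (116.180,112.693) → (118.252,112.053). Open path.

**Shape 4** — `<polygon>` closed polygon, stroke `#008000` → cut (S766, F871). Machine vertices: (120.937,204.215) → (155.550,129.809) → (129.219,225.442) → (94.390,87.891) → (19.324,196.272) → (120.937,204.215). Closed: final G1 returns to the first vertex.

**Shape 5** — `<path>` open polyline, stroke `#008000` → cut (S766, F871). Machine vertices: (185.141,64.294) → (13.812,10.814) → (70.407,132.428) → (55.240,212.006) → (136.553,177.537) → (117.928,116.833). Open path.

**Shape 6** — `<polygon>` regular polygon, stroke `#008000` → cut (S766, F871). Machine vertices: (240.037,186.069) → (249.634,177.590) → (250.424,164.808) → (241.945,155.211) → (229.163,154.421) → (219.566,162.900) → (218.776,175.682) → (227.255,185.279) → (240.037,186.069). Closed: final G1 returns to the first vertex.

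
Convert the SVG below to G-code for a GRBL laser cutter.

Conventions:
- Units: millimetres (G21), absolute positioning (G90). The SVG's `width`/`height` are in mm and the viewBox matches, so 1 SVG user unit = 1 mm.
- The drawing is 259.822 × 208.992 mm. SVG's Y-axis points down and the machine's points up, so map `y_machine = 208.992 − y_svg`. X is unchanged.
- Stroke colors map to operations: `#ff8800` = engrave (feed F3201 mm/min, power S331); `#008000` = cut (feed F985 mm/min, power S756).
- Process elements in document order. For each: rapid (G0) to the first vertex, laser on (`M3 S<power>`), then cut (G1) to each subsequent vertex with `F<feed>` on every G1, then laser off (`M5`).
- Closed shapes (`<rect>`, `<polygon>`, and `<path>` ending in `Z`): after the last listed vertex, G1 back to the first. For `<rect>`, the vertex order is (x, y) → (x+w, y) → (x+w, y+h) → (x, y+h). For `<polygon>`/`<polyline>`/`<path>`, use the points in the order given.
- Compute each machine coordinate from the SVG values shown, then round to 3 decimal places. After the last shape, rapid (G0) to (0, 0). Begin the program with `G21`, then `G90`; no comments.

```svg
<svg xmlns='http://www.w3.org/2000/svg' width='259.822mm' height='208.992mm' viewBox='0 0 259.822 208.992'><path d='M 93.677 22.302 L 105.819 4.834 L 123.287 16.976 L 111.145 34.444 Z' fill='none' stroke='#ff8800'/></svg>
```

1 u = 1 mm; y_m = 208.992 − y.

[1] `<path>` regular polygon, #ff8800→engrave S331 F3201: (93.677,186.690) → (105.819,204.158) → (123.287,192.016) → (111.145,174.548) → (93.677,186.690) (closed)

G21
G90
G0 X93.677 Y186.690
M3 S331
G1 X105.819 Y204.158 F3201
G1 X123.287 Y192.016 F3201
G1 X111.145 Y174.548 F3201
G1 X93.677 Y186.690 F3201
M5
G0 X0.000 Y0.000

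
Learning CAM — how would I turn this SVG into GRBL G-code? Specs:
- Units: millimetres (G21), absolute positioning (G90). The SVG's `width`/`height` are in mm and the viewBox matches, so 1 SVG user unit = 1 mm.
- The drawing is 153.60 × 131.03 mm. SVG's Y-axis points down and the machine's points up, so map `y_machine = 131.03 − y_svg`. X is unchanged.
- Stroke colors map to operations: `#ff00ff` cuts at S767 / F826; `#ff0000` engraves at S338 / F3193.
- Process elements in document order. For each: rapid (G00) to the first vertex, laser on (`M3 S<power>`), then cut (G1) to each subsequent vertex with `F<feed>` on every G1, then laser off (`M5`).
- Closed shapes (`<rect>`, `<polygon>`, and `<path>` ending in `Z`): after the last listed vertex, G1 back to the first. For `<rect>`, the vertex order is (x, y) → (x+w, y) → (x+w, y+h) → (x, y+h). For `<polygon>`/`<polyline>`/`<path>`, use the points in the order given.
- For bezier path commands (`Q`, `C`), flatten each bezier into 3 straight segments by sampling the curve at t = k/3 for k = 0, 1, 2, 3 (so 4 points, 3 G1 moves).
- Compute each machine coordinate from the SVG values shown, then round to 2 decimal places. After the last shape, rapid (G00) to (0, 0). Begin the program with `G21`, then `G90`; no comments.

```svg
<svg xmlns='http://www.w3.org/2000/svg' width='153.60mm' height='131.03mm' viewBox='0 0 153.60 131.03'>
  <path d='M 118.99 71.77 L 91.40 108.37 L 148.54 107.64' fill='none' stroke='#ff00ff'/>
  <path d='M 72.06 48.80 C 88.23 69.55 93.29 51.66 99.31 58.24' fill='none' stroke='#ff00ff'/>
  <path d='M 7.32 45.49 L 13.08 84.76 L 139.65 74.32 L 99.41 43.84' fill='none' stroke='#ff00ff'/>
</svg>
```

G21
G90
G00 X118.99 Y59.26
M3 S767
G1 X91.40 Y22.66 F826
G1 X148.54 Y23.39 F826
M5
G00 X72.06 Y82.23
M3 S767
G1 X84.97 Y72.02 F826
G1 X93.16 Y73.55 F826
G1 X99.31 Y72.79 F826
M5
G00 X7.32 Y85.54
M3 S767
G1 X13.08 Y46.27 F826
G1 X139.65 Y56.71 F826
G1 X99.41 Y87.19 F826
M5
G00 X0.00 Y0.00

viewBox `0 0 153.60 131.03` with mm width/height → 1 unit = 1 mm. Flip: y_m = 131.03 − y_svg.

**Shape 1** — `<path>` open polyline, stroke `#ff00ff` → cut (S767, F826). Machine vertices: (118.99,59.26) → (91.40,22.66) → (148.54,23.39). Open path.

**Shape 2** — `<path>` cubic bezier, stroke `#ff00ff` → cut (S767, F826). Control points (SVG): P0=(72.06,48.80), P1=(88.23,69.55), P2=(93.29,51.66), P3=(99.31,58.24); sampled at t=k/3. Machine vertices: (72.06,82.23) → (84.97,72.02) → (93.16,73.55) → (99.31,72.79). Open path.

**Shape 3** — `<path>` open polyline, stroke `#ff00ff` → cut (S767, F826). Machine vertices: (7.32,85.54) → (13.08,46.27) → (139.65,56.71) → (99.41,87.19). Open path.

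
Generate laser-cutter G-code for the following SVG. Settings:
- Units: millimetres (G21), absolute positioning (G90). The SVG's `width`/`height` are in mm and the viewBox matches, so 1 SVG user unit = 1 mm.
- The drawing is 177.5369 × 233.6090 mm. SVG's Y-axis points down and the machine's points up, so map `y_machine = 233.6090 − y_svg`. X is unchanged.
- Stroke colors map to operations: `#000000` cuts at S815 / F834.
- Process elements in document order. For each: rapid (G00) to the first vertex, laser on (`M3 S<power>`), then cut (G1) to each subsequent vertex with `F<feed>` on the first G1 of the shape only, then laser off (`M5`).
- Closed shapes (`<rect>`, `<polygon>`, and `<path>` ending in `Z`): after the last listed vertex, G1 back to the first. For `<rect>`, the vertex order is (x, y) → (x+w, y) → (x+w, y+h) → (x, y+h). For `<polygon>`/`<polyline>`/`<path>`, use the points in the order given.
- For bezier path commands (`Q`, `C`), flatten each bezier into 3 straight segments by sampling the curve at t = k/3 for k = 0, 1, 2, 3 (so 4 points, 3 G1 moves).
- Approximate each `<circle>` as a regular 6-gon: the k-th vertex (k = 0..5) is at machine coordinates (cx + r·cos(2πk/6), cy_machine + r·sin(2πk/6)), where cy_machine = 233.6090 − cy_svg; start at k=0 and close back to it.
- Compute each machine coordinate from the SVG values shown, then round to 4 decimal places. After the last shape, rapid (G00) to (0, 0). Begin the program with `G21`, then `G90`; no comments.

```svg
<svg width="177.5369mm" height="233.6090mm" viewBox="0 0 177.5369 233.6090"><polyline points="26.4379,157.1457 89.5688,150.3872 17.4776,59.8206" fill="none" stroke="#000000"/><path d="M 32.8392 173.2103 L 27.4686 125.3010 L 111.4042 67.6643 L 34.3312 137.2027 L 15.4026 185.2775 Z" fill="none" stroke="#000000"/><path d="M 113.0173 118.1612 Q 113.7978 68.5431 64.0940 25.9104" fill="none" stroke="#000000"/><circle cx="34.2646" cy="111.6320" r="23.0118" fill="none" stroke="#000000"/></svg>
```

G21
G90
G00 X26.4379 Y76.4633
M3 S815
G1 X89.5688 Y83.2218 F834
G1 X17.4776 Y173.7884
M5
G00 X32.8392 Y60.3987
M3 S815
G1 X27.4686 Y108.3080 F834
G1 X111.4042 Y165.9447
G1 X34.3312 Y96.4063
G1 X15.4026 Y48.3315
G1 X32.8392 Y60.3987
M5
G00 X113.0173 Y115.4478
M3 S815
G1 X107.9283 Y147.7504 F834
G1 X91.6205 Y178.5006
G1 X64.0940 Y207.6986
M5
G00 X57.2764 Y121.9770
M3 S815
G1 X45.7705 Y141.9058 F834
G1 X22.7587 Y141.9058
G1 X11.2528 Y121.9770
G1 X22.7587 Y102.0482
G1 X45.7705 Y102.0482
G1 X57.2764 Y121.9770
M5
G00 X0.0000 Y0.0000

1 u = 1 mm; y_m = 233.6090 − y.

[1] `<polyline>` open polyline, #000000→cut S815 F834: (26.4379,76.4633) → (89.5688,83.2218) → (17.4776,173.7884)

[2] `<path>` closed polygon, #000000→cut S815 F834: (32.8392,60.3987) → (27.4686,108.3080) → (111.4042,165.9447) → (34.3312,96.4063) → (15.4026,48.3315) → (32.8392,60.3987) (closed)

[3] `<path>` quadratic bezier, #000000→cut S815 F834: (113.0173,115.4478) → (107.9283,147.7504) → (91.6205,178.5006) → (64.0940,207.6986)

[4] `<circle>` circle, #000000→cut S815 F834: (57.2764,121.9770) → (45.7705,141.9058) → (22.7587,141.9058) → (11.2528,121.9770) → (22.7587,102.0482) → (45.7705,102.0482) → (57.2764,121.9770) (closed)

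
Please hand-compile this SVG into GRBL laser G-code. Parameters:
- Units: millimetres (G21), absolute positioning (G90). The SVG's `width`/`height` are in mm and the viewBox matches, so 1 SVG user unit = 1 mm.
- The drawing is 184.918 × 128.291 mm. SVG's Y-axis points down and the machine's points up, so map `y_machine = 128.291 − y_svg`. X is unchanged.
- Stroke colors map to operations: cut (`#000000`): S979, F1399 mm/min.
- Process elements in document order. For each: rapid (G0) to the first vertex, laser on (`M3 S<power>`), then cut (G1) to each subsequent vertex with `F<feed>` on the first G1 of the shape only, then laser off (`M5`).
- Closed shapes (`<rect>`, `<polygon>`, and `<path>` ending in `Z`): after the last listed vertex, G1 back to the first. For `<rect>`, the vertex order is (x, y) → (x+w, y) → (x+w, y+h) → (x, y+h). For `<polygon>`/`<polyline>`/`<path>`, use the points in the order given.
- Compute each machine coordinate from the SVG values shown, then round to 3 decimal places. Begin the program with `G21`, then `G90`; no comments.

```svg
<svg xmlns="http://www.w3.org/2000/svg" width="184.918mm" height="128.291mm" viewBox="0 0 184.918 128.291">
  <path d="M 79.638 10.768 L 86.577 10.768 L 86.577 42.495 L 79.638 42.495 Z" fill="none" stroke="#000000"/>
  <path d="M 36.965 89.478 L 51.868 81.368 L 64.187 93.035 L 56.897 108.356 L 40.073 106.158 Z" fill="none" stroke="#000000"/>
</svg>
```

G21
G90
G0 X79.638 Y117.523
M3 S979
G1 X86.577 Y117.523 F1399
G1 X86.577 Y85.796
G1 X79.638 Y85.796
G1 X79.638 Y117.523
M5
G0 X36.965 Y38.813
M3 S979
G1 X51.868 Y46.923 F1399
G1 X64.187 Y35.256
G1 X56.897 Y19.935
G1 X40.073 Y22.133
G1 X36.965 Y38.813
M5

Since the viewBox matches the mm dimensions, user units are millimetres directly. The only transform is the Y-flip y_m = 128.291 − y_svg.

Shape 1 is a rectangle drawn with `<path>`. Its stroke #000000 means cut at S979, F1399. After flipping Y the toolpath is (79.638,117.523) → (86.577,117.523) → (86.577,85.796) → (79.638,85.796) → (79.638,117.523), returning to the start.

Shape 2 is a regular polygon drawn with `<path>`. Its stroke #000000 means cut at S979, F1399. After flipping Y the toolpath is (36.965,38.813) → (51.868,46.923) → (64.187,35.256) → (56.897,19.935) → (40.073,22.133) → (36.965,38.813), returning to the start.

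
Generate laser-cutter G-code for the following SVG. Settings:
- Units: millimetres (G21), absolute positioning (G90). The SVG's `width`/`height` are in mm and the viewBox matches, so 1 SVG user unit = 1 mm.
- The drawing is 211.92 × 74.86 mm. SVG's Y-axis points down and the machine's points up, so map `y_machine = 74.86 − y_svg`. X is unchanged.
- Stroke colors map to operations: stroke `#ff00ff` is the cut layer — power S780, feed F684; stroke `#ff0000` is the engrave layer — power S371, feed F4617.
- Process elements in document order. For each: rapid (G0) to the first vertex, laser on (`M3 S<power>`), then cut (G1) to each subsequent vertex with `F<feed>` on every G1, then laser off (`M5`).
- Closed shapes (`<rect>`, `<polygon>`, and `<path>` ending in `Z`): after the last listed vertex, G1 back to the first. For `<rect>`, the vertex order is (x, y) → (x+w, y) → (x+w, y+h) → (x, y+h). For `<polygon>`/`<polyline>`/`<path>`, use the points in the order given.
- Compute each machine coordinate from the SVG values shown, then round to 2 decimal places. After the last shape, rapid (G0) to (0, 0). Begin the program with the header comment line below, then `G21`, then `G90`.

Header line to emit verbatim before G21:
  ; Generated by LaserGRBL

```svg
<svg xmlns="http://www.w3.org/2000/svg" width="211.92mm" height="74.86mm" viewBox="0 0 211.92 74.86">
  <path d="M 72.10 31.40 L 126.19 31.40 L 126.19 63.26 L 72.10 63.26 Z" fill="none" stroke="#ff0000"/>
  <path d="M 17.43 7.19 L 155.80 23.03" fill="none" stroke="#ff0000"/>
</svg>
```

; Generated by LaserGRBL
G21
G90
G0 X72.10 Y43.46
M3 S371
G1 X126.19 Y43.46 F4617
G1 X126.19 Y11.60 F4617
G1 X72.10 Y11.60 F4617
G1 X72.10 Y43.46 F4617
M5
G0 X17.43 Y67.67
M3 S371
G1 X155.80 Y51.83 F4617
M5
G0 X0.00 Y0.00

viewBox `0 0 211.92 74.86` with mm width/height → 1 unit = 1 mm. Flip: y_m = 74.86 − y_svg.

**Shape 1** — `<path>` rectangle, stroke `#ff0000` → engrave (S371, F4617). Machine vertices: (72.10,43.46) → (126.19,43.46) → (126.19,11.60) → (72.10,11.60) → (72.10,43.46). Closed: final G1 returns to the first vertex.

**Shape 2** — `<path>` line segment, stroke `#ff0000` → engrave (S371, F4617). Machine vertices: (17.43,67.67) → (155.80,51.83). Open path.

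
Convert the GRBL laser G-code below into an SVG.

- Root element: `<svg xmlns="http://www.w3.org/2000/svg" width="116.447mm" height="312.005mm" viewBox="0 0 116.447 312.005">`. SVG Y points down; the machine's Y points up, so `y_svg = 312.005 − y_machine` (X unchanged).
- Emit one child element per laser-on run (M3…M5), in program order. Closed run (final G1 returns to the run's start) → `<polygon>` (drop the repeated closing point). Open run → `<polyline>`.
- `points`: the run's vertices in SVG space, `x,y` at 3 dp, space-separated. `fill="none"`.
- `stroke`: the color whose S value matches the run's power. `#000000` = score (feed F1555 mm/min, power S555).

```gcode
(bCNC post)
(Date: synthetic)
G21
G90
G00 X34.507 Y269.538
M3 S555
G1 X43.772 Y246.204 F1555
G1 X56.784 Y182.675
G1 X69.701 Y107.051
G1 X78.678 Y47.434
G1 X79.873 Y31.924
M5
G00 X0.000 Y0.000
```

<svg xmlns="http://www.w3.org/2000/svg" width="116.447mm" height="312.005mm" viewBox="0 0 116.447 312.005">
  <polyline points="34.507,42.467 43.772,65.801 56.784,129.330 69.701,204.954 78.678,264.571 79.873,280.081" fill="none" stroke="#000000"/>
</svg>

Machine Y-up, SVG Y-down with viewBox height 312.005, so y_svg = 312.005 − y_machine; X carries over. Every run uses S555, so all elements get stroke `#000000` (score).

Run 1: The run is open, so emit a `<polyline>` with points (Y-flipped): 34.507,42.467 43.772,65.801 56.784,129.330 69.701,204.954 78.678,264.571 79.873,280.081.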